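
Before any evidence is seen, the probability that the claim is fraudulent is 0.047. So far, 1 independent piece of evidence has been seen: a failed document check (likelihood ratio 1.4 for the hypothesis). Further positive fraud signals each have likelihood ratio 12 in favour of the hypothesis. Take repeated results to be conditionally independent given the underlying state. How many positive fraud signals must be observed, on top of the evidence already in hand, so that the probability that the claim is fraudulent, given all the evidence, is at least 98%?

3

Prior odds = 0.047/0.953 = 47/953.
Bayes factor of the evidence already in hand = 1.4.
Odds after that evidence = (47/953) × 1.4 = 329/4765.
Target odds = 0.98/0.02 = 49.
Need 12ⁿ ≥ 49 ÷ (329/4765) = 33355/47.
12² = 144 falls short of 33355/47 but 12³ = 1728 reaches it, so n = 3.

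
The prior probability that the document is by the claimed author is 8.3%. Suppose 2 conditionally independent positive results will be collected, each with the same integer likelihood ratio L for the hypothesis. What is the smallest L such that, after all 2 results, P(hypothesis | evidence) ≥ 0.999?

Prior odds = 0.083/0.917 = 83/917.
Target odds = 0.999/0.001 = 999.
Need L² ≥ 999 ÷ (83/917) = 916083/83.
105² = 11025 < 916083/83 ≤ 11236 = 106², so L = 106.

106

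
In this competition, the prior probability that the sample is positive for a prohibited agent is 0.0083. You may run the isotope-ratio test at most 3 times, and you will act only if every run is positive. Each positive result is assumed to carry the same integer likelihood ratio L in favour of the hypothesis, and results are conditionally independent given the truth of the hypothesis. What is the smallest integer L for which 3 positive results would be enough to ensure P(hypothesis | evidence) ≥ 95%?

Prior odds = 0.0083/0.9917 = 83/9917.
Target odds = 0.95/0.05 = 19.
Need L³ ≥ 19 ÷ (83/9917) = 188423/83.
13³ = 2197 < 188423/83 ≤ 2744 = 14³, so L = 14.

14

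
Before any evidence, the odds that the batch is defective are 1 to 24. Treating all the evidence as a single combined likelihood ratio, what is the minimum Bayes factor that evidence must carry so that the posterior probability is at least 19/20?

Prior odds = 1/24.
Target odds = 0.95/0.05 = 19.
Required Bayes factor = 19 ÷ (1/24) = 456.

456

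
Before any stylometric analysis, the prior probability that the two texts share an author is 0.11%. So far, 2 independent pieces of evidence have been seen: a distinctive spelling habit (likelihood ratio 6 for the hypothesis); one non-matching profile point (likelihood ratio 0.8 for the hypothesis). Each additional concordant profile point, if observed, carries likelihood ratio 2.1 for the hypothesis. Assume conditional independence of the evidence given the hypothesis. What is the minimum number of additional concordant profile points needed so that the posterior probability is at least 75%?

Prior odds = 0.0011/0.9989 = 11/9989.
Combined Bayes factor of the evidence already in hand = 6 × 0.8 = 4.8.
Odds after that evidence = (11/9989) × 4.8 = 264/49945.
Target odds = 0.75/0.25 = 3.
Need 2.1ⁿ ≥ 3 ÷ (264/49945) = 49945/88.
2.1⁸ ≈378.229 falls short of 49945/88 but 2.1⁹ ≈794.28 reaches it, so n = 9.

9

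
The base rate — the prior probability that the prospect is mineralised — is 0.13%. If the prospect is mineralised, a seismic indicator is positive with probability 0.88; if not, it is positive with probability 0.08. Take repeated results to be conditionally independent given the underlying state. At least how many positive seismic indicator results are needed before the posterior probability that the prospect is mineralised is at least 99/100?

5

Prior odds = 0.0013/0.9987 = 13/9987.
Likelihood ratio of a positive = 0.88/0.08 = 11.
Target odds: 0.99 ÷ 0.01 = 99.
Require 11ⁿ ≥ 99 ÷ (13/9987) = 988713/13.
11⁴ = 14641 falls short of 988713/13 but 11⁵ = 161051 reaches it, so n = 5.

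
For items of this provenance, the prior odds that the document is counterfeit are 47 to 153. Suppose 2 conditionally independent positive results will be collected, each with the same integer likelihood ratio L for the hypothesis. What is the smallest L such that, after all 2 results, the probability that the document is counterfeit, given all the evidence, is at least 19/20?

8

Prior odds = 47/153.
Target odds = 0.95/0.05 = 19.
Need L² ≥ 19 ÷ (47/153) = 2907/47.
7² = 49 < 2907/47 ≤ 64 = 8², so L = 8.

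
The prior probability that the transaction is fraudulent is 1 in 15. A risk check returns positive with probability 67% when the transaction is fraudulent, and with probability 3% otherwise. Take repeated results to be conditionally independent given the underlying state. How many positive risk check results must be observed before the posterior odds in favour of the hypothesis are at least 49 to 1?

Prior odds: (1/15) ÷ (14/15) = 1/14.
Likelihood ratio of a positive result = 0.67/0.03 = 67/3.
Target odds = 49.
Need (1/14) × (67/3)ⁿ ≥ 49, i.e. (67/3)ⁿ ≥ 686.
(67/3)² = 4489/9 falls short of 686 but (67/3)³ = 300763/27 reaches it, so n = 3.

3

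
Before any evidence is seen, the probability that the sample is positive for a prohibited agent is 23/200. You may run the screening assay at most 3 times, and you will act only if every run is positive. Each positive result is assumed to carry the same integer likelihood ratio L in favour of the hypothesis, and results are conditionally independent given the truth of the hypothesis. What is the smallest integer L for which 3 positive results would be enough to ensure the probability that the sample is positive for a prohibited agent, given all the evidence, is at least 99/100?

Prior odds = 0.115/0.885 = 23/177.
Target odds = 0.99/0.01 = 99.
Need L³ ≥ 99 ÷ (23/177) = 17523/23.
9³ = 729 < 17523/23 ≤ 1000 = 10³, so L = 10.

10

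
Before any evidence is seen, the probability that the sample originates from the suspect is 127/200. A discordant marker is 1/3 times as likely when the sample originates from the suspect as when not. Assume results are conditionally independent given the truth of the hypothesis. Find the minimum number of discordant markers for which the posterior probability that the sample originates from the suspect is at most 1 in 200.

Prior odds = 0.635/0.365 = 127/73.
Likelihood ratio per discordant marker = 1/3.
Target posterior odds = 0.005/0.995 = 1/199.
Require (1/3)ⁿ ≤ 1/199 ÷ (127/73) = 73/25273.
(1/3)⁵ = 1/243 is still above 73/25273 but (1/3)⁶ = 1/729 is at or below it, so n = 6.

6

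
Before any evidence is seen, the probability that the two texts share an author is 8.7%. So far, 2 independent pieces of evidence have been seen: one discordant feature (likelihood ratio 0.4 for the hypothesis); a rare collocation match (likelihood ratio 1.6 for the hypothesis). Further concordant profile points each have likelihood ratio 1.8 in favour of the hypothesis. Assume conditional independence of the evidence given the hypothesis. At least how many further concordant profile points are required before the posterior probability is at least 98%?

12

Prior odds = 0.087/0.913 = 87/913.
Combined Bayes factor of the evidence already in hand = 0.4 × 1.6 = 0.64.
Odds after that evidence = (87/913) × 0.64 = 1392/22825.
Target odds = 0.98/0.02 = 49.
Need 1.8ⁿ ≥ 49 ÷ (1392/22825) = 1118425/1392.
1.8¹¹ ≈642.684 falls short of 1118425/1392 but 1.8¹² ≈1156.83 reaches it, so n = 12.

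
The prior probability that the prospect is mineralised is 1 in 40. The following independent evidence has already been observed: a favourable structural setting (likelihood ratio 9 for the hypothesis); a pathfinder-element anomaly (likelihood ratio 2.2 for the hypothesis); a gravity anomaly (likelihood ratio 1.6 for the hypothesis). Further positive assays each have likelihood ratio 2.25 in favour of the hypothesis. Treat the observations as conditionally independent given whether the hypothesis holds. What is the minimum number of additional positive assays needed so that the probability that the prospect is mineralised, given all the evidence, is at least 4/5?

2

Prior odds = 0.025/0.975 = 1/39.
Combined Bayes factor of the evidence already in hand = 9 × 2.2 × 1.6 = 31.68.
Odds after that evidence = (1/39) × 31.68 = 264/325.
Target odds = 0.8/0.2 = 4.
Need 2.25ⁿ ≥ 4 ÷ (264/325) = 325/66.
2.25¹ = 2.25 falls short of 325/66 but 2.25² = 5.0625 reaches it, so n = 2.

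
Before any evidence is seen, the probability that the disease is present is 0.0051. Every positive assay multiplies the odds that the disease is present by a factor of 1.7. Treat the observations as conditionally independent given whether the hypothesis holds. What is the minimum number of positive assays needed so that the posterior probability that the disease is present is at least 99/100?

19

Prior odds = 0.0051/0.9949 = 51/9949.
Likelihood ratio per positive assay = 1.7.
Target odds: 0.99 ÷ 0.01 = 99.
Require 1.7ⁿ ≥ 99 ÷ (51/9949) = 328317/17.
1.7¹⁸ ≈14063.1 falls short of 328317/17 but 1.7¹⁹ ≈23907.2 reaches it, so n = 19.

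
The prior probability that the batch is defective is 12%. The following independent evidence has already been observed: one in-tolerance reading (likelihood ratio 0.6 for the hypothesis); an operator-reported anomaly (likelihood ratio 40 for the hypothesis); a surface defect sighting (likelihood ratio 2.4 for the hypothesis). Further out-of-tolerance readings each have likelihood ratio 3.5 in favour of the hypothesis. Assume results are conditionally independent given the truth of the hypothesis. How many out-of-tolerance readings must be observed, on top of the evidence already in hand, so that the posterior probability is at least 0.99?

Prior odds = 0.12/0.88 = 3/22.
Combined Bayes factor of the evidence already in hand = 0.6 × 40 × 2.4 = 57.6.
Odds after that evidence = (3/22) × 57.6 = 432/55.
Target odds = 0.99/0.01 = 99.
Need 3.5ⁿ ≥ 99 ÷ (432/55) = 605/48.
3.5² = 12.25 falls short of 605/48 but 3.5³ = 42.875 reaches it, so n = 3.

3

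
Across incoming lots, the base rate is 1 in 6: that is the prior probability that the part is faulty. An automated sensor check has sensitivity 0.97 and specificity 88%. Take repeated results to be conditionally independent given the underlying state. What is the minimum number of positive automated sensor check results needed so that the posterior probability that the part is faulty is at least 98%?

3

Prior odds = (1/6)/(5/6) = 0.2.
False-positive rate = 1 − 0.88 = 0.12; likelihood ratio of a positive = 0.97/0.12 = 97/12.
Target posterior odds = 0.98/0.02 = 49.
Require (97/12)ⁿ ≥ 49 ÷ 0.2 = 245.
(97/12)² = 9409/144 falls short of 245 but (97/12)³ = 912673/1728 reaches it, so n = 3.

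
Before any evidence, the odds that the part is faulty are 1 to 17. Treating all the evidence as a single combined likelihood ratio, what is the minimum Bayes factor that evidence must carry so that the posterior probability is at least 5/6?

Prior odds = 1/17.
Target odds = (5/6)/(1/6) = 5.
Required Bayes factor = 5 ÷ (1/17) = 85.

85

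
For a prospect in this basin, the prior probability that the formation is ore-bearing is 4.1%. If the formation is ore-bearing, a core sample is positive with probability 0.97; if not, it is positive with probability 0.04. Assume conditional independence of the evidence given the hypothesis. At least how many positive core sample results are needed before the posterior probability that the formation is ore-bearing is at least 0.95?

2

Prior odds: 0.041 ÷ 0.959 = 41/959.
Likelihood ratio of a positive = 0.97/0.04 = 24.25.
Target odds: 0.95 ÷ 0.05 = 19.
Require 24.25ⁿ ≥ 19 ÷ (41/959) = 18221/41.
24.25¹ = 24.25 falls short of 18221/41 but 24.25² = 588.0625 reaches it, so n = 2.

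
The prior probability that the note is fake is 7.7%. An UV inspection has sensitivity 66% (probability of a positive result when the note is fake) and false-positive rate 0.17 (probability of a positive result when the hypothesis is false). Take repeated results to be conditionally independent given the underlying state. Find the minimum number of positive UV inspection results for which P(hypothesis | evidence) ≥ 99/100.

6

Prior odds: 0.077 ÷ 0.923 = 77/923.
Likelihood ratio of a positive result = 0.66/0.17 = 66/17.
Target odds: 0.99 ÷ 0.01 = 99.
Need (77/923) × (66/17)ⁿ ≥ 99, i.e. (66/17)ⁿ ≥ 8307/7.
(66/17)⁵ ≈882.013 falls short of 8307/7 but (66/17)⁶ ≈3424.29 reaches it, so n = 6.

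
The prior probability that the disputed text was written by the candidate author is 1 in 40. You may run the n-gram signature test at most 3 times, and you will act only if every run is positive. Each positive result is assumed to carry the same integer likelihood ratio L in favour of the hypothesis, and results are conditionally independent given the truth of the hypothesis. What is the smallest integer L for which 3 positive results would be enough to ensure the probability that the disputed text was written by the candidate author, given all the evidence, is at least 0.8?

Prior odds = 0.025/0.975 = 1/39.
Target odds = 0.8/0.2 = 4.
Need L³ ≥ 4 ÷ (1/39) = 156.
5³ = 125 < 156 ≤ 216 = 6³, so L = 6.

6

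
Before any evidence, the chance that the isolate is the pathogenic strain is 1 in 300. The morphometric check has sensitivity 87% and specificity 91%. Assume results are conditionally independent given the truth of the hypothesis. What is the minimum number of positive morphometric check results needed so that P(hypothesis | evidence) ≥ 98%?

5

Prior odds: (1/300) ÷ (299/300) = 1/299.
False-positive rate = 1 − 0.91 = 0.09; likelihood ratio of a positive = 0.87/0.09 = 29/3.
Target posterior odds = 0.98/0.02 = 49.
Need (1/299) × (29/3)ⁿ ≥ 49, i.e. (29/3)ⁿ ≥ 14651.
(29/3)⁴ = 707281/81 falls short of 14651 but (29/3)⁵ = 20511149/243 reaches it, so n = 5.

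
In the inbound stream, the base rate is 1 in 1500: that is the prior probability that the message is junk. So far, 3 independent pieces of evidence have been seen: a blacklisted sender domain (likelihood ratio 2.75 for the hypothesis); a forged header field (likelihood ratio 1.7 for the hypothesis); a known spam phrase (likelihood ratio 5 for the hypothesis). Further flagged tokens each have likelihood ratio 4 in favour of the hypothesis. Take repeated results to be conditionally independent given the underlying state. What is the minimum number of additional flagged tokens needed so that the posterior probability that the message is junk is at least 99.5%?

7

Prior odds = (1/1500)/(1499/1500) = 1/1499.
Combined Bayes factor of the evidence already in hand = 2.75 × 1.7 × 5 = 23.375.
Odds after that evidence = (1/1499) × 23.375 = 187/11992.
Target odds = 0.995/0.005 = 199.
Need 4ⁿ ≥ 199 ÷ (187/11992) = 2386408/187.
4⁶ = 4096 falls short of 2386408/187 but 4⁷ = 16384 reaches it, so n = 7.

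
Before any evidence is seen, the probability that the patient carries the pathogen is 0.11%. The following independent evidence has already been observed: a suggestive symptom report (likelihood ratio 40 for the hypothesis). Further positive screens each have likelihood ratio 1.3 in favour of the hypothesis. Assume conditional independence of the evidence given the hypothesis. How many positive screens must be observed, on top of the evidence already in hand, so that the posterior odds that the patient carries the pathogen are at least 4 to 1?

Prior odds = 0.0011/0.9989 = 11/9989.
Bayes factor of the evidence already in hand = 40.
Odds after that evidence = (11/9989) × 40 = 440/9989.
Target odds = 4.
Need 1.3ⁿ ≥ 4 ÷ (440/9989) = 9989/110.
1.3¹⁷ ≈86.5042 falls short of 9989/110 but 1.3¹⁸ ≈112.455 reaches it, so n = 18.

18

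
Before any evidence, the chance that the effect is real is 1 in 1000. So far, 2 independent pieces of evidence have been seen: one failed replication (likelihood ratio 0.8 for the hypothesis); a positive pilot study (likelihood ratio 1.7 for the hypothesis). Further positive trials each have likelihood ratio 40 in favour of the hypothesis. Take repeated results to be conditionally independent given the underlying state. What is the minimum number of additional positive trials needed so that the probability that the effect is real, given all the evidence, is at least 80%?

3

Prior odds = 0.001/0.999 = 1/999.
Combined Bayes factor of the evidence already in hand = 0.8 × 1.7 = 1.36.
Odds after that evidence = (1/999) × 1.36 = 34/24975.
Target odds = 0.8/0.2 = 4.
Need 40ⁿ ≥ 4 ÷ (34/24975) = 49950/17.
40² = 1600 falls short of 49950/17 but 40³ = 64000 reaches it, so n = 3.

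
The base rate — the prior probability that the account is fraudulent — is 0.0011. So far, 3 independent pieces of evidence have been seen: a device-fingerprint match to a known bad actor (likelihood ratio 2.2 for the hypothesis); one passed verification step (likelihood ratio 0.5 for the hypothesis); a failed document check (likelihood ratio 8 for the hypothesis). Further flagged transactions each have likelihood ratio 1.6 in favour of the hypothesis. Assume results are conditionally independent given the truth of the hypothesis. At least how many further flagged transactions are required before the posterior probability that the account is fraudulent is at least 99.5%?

Prior odds = 0.0011/0.9989 = 11/9989.
Combined Bayes factor of the evidence already in hand = 2.2 × 0.5 × 8 = 8.8.
Odds after that evidence = (11/9989) × 8.8 = 484/49945.
Target odds = 0.995/0.005 = 199.
Need 1.6ⁿ ≥ 199 ÷ (484/49945) = 9939055/484.
1.6²¹ ≈19342.8 falls short of 9939055/484 but 1.6²² ≈30948.5 reaches it, so n = 22.

22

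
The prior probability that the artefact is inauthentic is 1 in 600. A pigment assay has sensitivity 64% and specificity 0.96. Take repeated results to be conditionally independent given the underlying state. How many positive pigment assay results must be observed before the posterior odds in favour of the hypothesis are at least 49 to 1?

Prior odds: (1/600) ÷ (599/600) = 1/599.
False-positive rate = 1 − 0.96 = 0.04; likelihood ratio of a positive = 0.64/0.04 = 16.
Target odds = 49.
Require 16ⁿ ≥ 49 ÷ (1/599) = 29351.
16³ = 4096 falls short of 29351 but 16⁴ = 65536 reaches it, so n = 4.

4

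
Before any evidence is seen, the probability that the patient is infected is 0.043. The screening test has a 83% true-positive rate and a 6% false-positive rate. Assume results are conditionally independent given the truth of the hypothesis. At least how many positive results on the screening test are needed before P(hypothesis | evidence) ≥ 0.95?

3

Prior odds = 0.043/0.957 = 43/957.
Likelihood ratio of a positive result = 0.83/0.06 = 83/6.
Target odds: 0.95 ÷ 0.05 = 19.
Need (43/957) × (83/6)ⁿ ≥ 19, i.e. (83/6)ⁿ ≥ 18183/43.
(83/6)² = 6889/36 falls short of 18183/43 but (83/6)³ = 571787/216 reaches it, so n = 3.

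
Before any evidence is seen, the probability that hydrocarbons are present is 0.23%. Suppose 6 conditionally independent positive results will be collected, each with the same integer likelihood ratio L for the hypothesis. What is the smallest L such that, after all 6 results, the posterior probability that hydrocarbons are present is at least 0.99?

6

Prior odds = 0.0023/0.9977 = 23/9977.
Target odds = 0.99/0.01 = 99.
Need L⁶ ≥ 99 ÷ (23/9977) = 987723/23.
5⁶ = 15625 < 987723/23 ≤ 46656 = 6⁶, so L = 6.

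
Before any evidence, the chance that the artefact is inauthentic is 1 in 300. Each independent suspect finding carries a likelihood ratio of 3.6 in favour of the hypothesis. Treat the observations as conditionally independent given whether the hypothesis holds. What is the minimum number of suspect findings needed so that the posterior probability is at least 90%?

7

Prior odds = (1/300)/(299/300) = 1/299.
Likelihood ratio per suspect finding = 3.6.
Target posterior odds = 0.9/0.1 = 9.
Need (1/299) × 3.6ⁿ ≥ 9, i.e. 3.6ⁿ ≥ 2691.
3.6⁶ = 34012224/15625 falls short of 2691 but 3.6⁷ = 612220032/78125 reaches it, so n = 7.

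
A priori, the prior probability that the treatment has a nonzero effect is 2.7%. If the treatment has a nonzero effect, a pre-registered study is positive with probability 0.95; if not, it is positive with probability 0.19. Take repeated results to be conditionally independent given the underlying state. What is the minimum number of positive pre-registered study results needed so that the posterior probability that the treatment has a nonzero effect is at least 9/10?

Prior odds = 0.027/0.973 = 27/973.
Likelihood ratio of a positive = 0.95/0.19 = 5.
Target posterior odds = 0.9/0.1 = 9.
Require 5ⁿ ≥ 9 ÷ (27/973) = 973/3.
5³ = 125 falls short of 973/3 but 5⁴ = 625 reaches it, so n = 4.

4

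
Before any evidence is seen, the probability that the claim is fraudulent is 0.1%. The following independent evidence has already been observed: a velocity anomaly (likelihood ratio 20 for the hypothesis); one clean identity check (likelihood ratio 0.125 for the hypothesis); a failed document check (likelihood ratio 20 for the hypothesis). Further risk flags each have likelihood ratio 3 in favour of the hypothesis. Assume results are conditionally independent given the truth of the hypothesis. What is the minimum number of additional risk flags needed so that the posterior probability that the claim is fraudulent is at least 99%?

Prior odds = 0.001/0.999 = 1/999.
Combined Bayes factor of the evidence already in hand = 20 × 0.125 × 20 = 50.
Odds after that evidence = (1/999) × 50 = 50/999.
Target odds = 0.99/0.01 = 99.
Need 3ⁿ ≥ 99 ÷ (50/999) = 1978.02.
3⁶ = 729 falls short of 1978.02 but 3⁷ = 2187 reaches it, so n = 7.

7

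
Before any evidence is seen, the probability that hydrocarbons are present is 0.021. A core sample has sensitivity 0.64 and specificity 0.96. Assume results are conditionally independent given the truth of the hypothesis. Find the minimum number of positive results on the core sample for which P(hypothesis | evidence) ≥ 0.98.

3

Prior odds = 0.021/0.979 = 21/979.
False-positive rate = 1 − 0.96 = 0.04; likelihood ratio of a positive = 0.64/0.04 = 16.
Target posterior odds = 0.98/0.02 = 49.
Need (21/979) × 16ⁿ ≥ 49, i.e. 16ⁿ ≥ 6853/3.
16² = 256 falls short of 6853/3 but 16³ = 4096 reaches it, so n = 3.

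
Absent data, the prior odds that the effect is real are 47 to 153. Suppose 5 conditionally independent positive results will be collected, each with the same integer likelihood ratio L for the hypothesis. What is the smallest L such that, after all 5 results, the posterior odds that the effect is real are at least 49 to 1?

3

Prior odds = 47/153.
Target odds = 49.
Need L⁵ ≥ 49 ÷ (47/153) = 7497/47.
2⁵ = 32 < 7497/47 ≤ 243 = 3⁵, so L = 3.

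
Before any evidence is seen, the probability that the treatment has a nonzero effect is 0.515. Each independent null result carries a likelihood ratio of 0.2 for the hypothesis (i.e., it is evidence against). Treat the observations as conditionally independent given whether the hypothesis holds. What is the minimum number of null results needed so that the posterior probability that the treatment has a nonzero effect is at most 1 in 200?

Prior odds = 0.515/0.485 = 103/97.
Likelihood ratio per null result = 0.2.
Target odds: 0.005 ÷ 0.995 = 1/199.
Require 0.2ⁿ ≤ 1/199 ÷ (103/97) = 97/20497.
0.2³ = 0.008 is still above 97/20497 but 0.2⁴ = 0.0016 is at or below it, so n = 4.

4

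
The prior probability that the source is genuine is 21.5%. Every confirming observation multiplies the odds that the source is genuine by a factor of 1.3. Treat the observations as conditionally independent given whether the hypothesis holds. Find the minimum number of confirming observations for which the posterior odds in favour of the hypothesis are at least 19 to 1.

Prior odds = 0.215/0.785 = 43/157.
Likelihood ratio per confirming observation = 1.3.
Target odds = 19.
Require 1.3ⁿ ≥ 19 ÷ (43/157) = 2983/43.
1.3¹⁶ ≈66.5417 falls short of 2983/43 but 1.3¹⁷ ≈86.5042 reaches it, so n = 17.

17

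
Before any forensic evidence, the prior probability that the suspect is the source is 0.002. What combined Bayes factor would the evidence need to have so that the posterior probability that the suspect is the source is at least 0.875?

Prior odds = 0.002/0.998 = 1/499.
Target odds = 0.875/0.125 = 7.
Required Bayes factor = 7 ÷ (1/499) = 3493.

3493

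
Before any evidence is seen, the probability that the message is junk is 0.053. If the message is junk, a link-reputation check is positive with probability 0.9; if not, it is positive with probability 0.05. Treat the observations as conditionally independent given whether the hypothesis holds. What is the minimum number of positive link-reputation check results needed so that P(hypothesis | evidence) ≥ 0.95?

3

Prior odds: 0.053 ÷ 0.947 = 53/947.
Likelihood ratio of a positive = 0.9/0.05 = 18.
Target odds: 0.95 ÷ 0.05 = 19.
Need (53/947) × 18ⁿ ≥ 19, i.e. 18ⁿ ≥ 17993/53.
18² = 324 falls short of 17993/53 but 18³ = 5832 reaches it, so n = 3.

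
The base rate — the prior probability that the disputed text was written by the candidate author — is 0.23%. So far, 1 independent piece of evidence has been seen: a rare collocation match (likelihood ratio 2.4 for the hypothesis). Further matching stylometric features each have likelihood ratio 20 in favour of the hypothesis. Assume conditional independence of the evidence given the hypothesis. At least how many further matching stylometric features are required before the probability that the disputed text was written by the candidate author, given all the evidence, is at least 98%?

Prior odds = 0.0023/0.9977 = 23/9977.
Bayes factor of the evidence already in hand = 2.4.
Odds after that evidence = (23/9977) × 2.4 = 276/49885.
Target odds = 0.98/0.02 = 49.
Need 20ⁿ ≥ 49 ÷ (276/49885) = 2444365/276.
20³ = 8000 falls short of 2444365/276 but 20⁴ = 160000 reaches it, so n = 4.

4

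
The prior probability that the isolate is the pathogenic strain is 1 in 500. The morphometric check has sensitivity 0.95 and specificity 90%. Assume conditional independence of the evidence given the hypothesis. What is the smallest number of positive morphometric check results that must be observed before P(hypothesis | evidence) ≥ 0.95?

5

Prior odds: 0.002 ÷ 0.998 = 1/499.
False-positive rate = 1 − 0.9 = 0.1; likelihood ratio of a positive = 0.95/0.1 = 9.5.
Target posterior odds = 0.95/0.05 = 19.
Require 9.5ⁿ ≥ 19 ÷ (1/499) = 9481.
9.5⁴ = 8145.0625 falls short of 9481 but 9.5⁵ = 77378.09375 reaches it, so n = 5.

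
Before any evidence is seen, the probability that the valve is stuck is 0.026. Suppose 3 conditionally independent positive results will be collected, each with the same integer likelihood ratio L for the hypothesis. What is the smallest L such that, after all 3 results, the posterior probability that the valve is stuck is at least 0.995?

20

Prior odds = 0.026/0.974 = 13/487.
Target odds = 0.995/0.005 = 199.
Need L³ ≥ 199 ÷ (13/487) = 96913/13.
19³ = 6859 < 96913/13 ≤ 8000 = 20³, so L = 20.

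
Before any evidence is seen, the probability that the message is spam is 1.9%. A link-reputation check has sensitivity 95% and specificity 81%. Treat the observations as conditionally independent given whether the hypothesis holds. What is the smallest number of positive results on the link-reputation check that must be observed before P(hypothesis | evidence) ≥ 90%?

4

Prior odds = 0.019/0.981 = 19/981.
False-positive rate = 1 − 0.81 = 0.19; likelihood ratio of a positive = 0.95/0.19 = 5.
Target odds: 0.9 ÷ 0.1 = 9.
Require 5ⁿ ≥ 9 ÷ (19/981) = 8829/19.
5³ = 125 falls short of 8829/19 but 5⁴ = 625 reaches it, so n = 4.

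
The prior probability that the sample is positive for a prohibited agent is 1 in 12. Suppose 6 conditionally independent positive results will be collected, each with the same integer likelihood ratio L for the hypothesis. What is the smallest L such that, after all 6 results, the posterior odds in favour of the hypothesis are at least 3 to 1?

2

Prior odds = (1/12)/(11/12) = 1/11.
Target odds = 3.
Need L⁶ ≥ 3 ÷ (1/11) = 33.
1⁶ = 1 < 33 ≤ 64 = 2⁶, so L = 2.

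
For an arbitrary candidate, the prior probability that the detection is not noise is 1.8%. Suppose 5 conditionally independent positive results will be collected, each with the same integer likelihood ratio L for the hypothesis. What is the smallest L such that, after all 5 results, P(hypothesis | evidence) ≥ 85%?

Prior odds = 0.018/0.982 = 9/491.
Target odds = 0.85/0.15 = 17/3.
Need L⁵ ≥ 17/3 ÷ (9/491) = 8347/27.
3⁵ = 243 < 8347/27 ≤ 1024 = 4⁵, so L = 4.

4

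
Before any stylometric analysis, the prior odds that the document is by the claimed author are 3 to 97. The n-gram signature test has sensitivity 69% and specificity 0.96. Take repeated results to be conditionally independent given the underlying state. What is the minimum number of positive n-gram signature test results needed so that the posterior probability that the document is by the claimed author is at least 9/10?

2

Prior odds = 3/97.
False-positive rate = 1 − 0.96 = 0.04; likelihood ratio of a positive = 0.69/0.04 = 17.25.
Target posterior odds = 0.9/0.1 = 9.
Require 17.25ⁿ ≥ 9 ÷ (3/97) = 291.
17.25¹ = 17.25 falls short of 291 but 17.25² = 297.5625 reaches it, so n = 2.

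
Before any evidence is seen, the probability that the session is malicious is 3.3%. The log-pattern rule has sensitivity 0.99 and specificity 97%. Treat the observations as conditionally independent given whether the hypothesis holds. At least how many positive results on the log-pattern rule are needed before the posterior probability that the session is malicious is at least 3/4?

2

Prior odds: 0.033 ÷ 0.967 = 33/967.
False-positive rate = 1 − 0.97 = 0.03; likelihood ratio of a positive = 0.99/0.03 = 33.
Target odds: 0.75 ÷ 0.25 = 3.
Require 33ⁿ ≥ 3 ÷ (33/967) = 967/11.
33¹ = 33 falls short of 967/11 but 33² = 1089 reaches it, so n = 2.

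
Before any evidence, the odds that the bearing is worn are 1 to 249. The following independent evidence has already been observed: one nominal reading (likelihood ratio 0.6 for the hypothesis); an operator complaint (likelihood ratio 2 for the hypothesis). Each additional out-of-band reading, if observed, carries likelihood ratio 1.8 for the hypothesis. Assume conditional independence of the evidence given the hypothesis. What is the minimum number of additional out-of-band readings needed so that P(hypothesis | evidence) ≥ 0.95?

15

Prior odds = 1/249.
Combined Bayes factor of the evidence already in hand = 0.6 × 2 = 1.2.
Odds after that evidence = (1/249) × 1.2 = 2/415.
Target odds = 0.95/0.05 = 19.
Need 1.8ⁿ ≥ 19 ÷ (2/415) = 3942.5.
1.8¹⁴ ≈3748.13 falls short of 3942.5 but 1.8¹⁵ ≈6746.64 reaches it, so n = 15.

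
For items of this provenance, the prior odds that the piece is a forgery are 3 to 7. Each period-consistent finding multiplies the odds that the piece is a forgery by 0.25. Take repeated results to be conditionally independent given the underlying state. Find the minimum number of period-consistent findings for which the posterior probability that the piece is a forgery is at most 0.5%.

4

Prior odds = 3/7.
Likelihood ratio per period-consistent finding = 0.25.
Target odds: 0.005 ÷ 0.995 = 1/199.
Require 0.25ⁿ ≤ 1/199 ÷ (3/7) = 7/597.
0.25³ = 0.015625 is still above 7/597 but 0.25⁴ = 0.00390625 is at or below it, so n = 4.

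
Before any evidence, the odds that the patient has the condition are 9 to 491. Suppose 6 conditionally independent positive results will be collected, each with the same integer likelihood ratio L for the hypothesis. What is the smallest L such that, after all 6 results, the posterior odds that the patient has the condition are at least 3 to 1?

Prior odds = 9/491.
Target odds = 3.
Need L⁶ ≥ 3 ÷ (9/491) = 491/3.
2⁶ = 64 < 491/3 ≤ 729 = 3⁶, so L = 3.

3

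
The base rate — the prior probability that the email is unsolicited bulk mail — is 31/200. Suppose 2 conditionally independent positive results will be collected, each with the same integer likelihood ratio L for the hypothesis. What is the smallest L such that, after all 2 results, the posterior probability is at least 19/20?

11

Prior odds = 0.155/0.845 = 31/169.
Target odds = 0.95/0.05 = 19.
Need L² ≥ 19 ÷ (31/169) = 3211/31.
10² = 100 < 3211/31 ≤ 121 = 11², so L = 11.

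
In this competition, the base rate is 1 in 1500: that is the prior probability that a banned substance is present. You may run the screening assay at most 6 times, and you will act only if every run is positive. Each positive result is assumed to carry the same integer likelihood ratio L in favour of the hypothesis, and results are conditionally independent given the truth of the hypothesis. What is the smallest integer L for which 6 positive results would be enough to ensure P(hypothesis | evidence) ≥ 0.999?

11

Prior odds = (1/1500)/(1499/1500) = 1/1499.
Target odds = 0.999/0.001 = 999.
Need L⁶ ≥ 999 ÷ (1/1499) = 1497501.
10⁶ = 1000000 < 1497501 ≤ 1771561 = 11⁶, so L = 11.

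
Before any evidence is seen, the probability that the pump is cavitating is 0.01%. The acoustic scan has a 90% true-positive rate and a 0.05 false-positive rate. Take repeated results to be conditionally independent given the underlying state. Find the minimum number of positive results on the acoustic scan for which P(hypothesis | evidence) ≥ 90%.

Prior odds = 0.0001/0.9999 = 1/9999.
Likelihood ratio of a positive result = 0.9/0.05 = 18.
Target posterior odds = 0.9/0.1 = 9.
Require 18ⁿ ≥ 9 ÷ (1/9999) = 89991.
18³ = 5832 falls short of 89991 but 18⁴ = 104976 reaches it, so n = 4.

4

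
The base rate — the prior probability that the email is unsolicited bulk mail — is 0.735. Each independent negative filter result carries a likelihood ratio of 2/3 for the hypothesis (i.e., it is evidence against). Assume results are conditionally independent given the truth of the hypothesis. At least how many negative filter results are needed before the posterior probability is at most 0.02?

Prior odds = 0.735/0.265 = 147/53.
Likelihood ratio per negative filter result = 2/3.
Target odds: 0.02 ÷ 0.98 = 1/49.
Require (2/3)ⁿ ≤ 1/49 ÷ (147/53) = 53/7203.
(2/3)¹² = 4096/531441 is still above 53/7203 but (2/3)¹³ = 8192/1594323 is at or below it, so n = 13.

13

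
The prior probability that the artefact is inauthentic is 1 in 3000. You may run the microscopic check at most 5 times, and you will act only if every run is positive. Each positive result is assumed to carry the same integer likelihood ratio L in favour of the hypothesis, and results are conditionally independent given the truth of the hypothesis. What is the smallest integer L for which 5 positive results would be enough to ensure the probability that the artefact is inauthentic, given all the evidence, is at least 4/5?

Prior odds = (1/3000)/(2999/3000) = 1/2999.
Target odds = 0.8/0.2 = 4.
Need L⁵ ≥ 4 ÷ (1/2999) = 11996.
6⁵ = 7776 < 11996 ≤ 16807 = 7⁵, so L = 7.

7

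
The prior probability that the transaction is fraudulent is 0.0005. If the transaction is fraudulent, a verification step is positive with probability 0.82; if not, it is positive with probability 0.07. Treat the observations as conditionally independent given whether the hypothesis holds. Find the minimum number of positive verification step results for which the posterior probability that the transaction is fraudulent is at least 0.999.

6

Prior odds = 0.0005/0.9995 = 1/1999.
Likelihood ratio of a positive = 0.82/0.07 = 82/7.
Target posterior odds = 0.999/0.001 = 999.
Require (82/7)ⁿ ≥ 999 ÷ (1/1999) = 1997001.
(82/7)⁵ ≈220587 falls short of 1997001 but (82/7)⁶ ≈2.58401e+06 reaches it, so n = 6.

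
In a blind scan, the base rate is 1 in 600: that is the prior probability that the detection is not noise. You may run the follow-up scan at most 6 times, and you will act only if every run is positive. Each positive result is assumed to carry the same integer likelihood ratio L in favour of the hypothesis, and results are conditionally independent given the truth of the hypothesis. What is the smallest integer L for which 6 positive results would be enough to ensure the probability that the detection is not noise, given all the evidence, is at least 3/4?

Prior odds = (1/600)/(599/600) = 1/599.
Target odds = 0.75/0.25 = 3.
Need L⁶ ≥ 3 ÷ (1/599) = 1797.
3⁶ = 729 < 1797 ≤ 4096 = 4⁶, so L = 4.

4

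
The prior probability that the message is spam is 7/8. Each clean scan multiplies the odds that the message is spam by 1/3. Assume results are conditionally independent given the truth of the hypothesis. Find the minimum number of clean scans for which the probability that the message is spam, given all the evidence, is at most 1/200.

7

Prior odds = 0.875/0.125 = 7.
Likelihood ratio per clean scan = 1/3.
Target odds: 0.005 ÷ 0.995 = 1/199.
Require (1/3)ⁿ ≤ 1/199 ÷ 7 = 1/1393.
(1/3)⁶ = 1/729 is still above 1/1393 but (1/3)⁷ = 1/2187 is at or below it, so n = 7.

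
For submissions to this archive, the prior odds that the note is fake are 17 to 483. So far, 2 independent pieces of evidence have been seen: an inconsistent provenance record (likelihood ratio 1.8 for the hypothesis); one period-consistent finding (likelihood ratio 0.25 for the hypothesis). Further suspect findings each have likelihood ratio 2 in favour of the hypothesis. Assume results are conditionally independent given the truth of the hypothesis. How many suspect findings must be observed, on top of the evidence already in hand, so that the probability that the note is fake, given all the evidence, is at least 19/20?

11

Prior odds = 17/483.
Combined Bayes factor of the evidence already in hand = 1.8 × 0.25 = 0.45.
Odds after that evidence = (17/483) × 0.45 = 51/3220.
Target odds = 0.95/0.05 = 19.
Need 2ⁿ ≥ 19 ÷ (51/3220) = 61180/51.
2¹⁰ = 1024 falls short of 61180/51 but 2¹¹ = 2048 reaches it, so n = 11.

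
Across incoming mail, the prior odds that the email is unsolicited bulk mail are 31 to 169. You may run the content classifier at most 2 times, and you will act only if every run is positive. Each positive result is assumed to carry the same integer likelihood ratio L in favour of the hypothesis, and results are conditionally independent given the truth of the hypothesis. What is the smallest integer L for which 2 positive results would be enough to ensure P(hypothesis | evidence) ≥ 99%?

Prior odds = 31/169.
Target odds = 0.99/0.01 = 99.
Need L² ≥ 99 ÷ (31/169) = 16731/31.
23² = 529 < 16731/31 ≤ 576 = 24², so L = 24.

24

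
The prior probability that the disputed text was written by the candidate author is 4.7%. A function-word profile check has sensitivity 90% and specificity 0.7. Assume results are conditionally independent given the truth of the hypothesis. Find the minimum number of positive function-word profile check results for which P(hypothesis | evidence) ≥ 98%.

7

Prior odds = 0.047/0.953 = 47/953.
False-positive rate = 1 − 0.7 = 0.3; likelihood ratio of a positive = 0.9/0.3 = 3.
Target odds: 0.98 ÷ 0.02 = 49.
Need (47/953) × 3ⁿ ≥ 49, i.e. 3ⁿ ≥ 46697/47.
3⁶ = 729 falls short of 46697/47 but 3⁷ = 2187 reaches it, so n = 7.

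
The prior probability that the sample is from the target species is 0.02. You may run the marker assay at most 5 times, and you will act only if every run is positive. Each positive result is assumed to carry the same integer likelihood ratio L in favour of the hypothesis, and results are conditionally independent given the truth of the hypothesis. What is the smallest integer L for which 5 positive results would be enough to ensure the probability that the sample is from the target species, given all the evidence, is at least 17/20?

Prior odds = 0.02/0.98 = 1/49.
Target odds = 0.85/0.15 = 17/3.
Need L⁵ ≥ 17/3 ÷ (1/49) = 833/3.
3⁵ = 243 < 833/3 ≤ 1024 = 4⁵, so L = 4.

4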